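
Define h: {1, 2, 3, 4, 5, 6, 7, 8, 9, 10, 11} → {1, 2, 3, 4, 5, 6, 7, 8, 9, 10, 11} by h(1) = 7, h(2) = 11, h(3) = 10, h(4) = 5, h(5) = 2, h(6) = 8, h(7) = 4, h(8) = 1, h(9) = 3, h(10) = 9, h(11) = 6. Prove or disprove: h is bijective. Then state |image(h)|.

11

The values 7, 11, 10, 5, 2, 8, 4, 1, 3, 9, 6 are a permutation of {1, 2, 3, 4, 5, 6, 7, 8, 9, 10, 11}: each element appears exactly once.
So h is injective and surjective, hence bijective.
The image of h is {1, 2, 3, 4, 5, 6, 7, 8, 9, 10, 11}, which has 11 elements.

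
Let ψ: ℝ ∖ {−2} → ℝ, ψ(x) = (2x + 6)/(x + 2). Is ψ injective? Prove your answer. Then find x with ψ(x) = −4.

Suppose ψ(x_1) = ψ(x_2). Cross-multiplying: (2x_1 + 6)(x_2 + 2) = (2x_2 + 6)(x_1 + 2).
Expanding both sides and cancelling the symmetric terms leaves −2·(x_1 − x_2) = 0. Since −2 ≠ 0, x_1 = x_2. Therefore ψ is injective.
Solving ψ(x) = −4: cross-multiplying gives 2x + 6 = −4(x + 2), which rearranges to 6x = −14, so x = −7/3.

-7/3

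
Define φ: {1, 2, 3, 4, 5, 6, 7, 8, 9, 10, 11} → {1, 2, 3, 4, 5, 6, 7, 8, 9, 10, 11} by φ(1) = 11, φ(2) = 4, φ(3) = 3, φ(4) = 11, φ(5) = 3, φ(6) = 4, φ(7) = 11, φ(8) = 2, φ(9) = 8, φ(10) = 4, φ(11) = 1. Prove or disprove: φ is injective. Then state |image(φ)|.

φ(1) = 11 = φ(4) with 1 ≠ 4, so φ is not injective.
The image of φ is {1, 2, 3, 4, 8, 11}, which has 6 elements.

6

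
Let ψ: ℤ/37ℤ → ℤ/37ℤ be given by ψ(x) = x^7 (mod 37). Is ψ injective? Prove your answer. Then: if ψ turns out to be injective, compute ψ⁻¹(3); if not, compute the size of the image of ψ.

30

Since 37 is prime, the nonzero elements of ℤ/37ℤ form a cyclic group of order 36.
As gcd(7, 36) = 1, raising to the 7th power is a bijection on this group: if u^7 ≡ v^7 then (uv^{−1})^7 = 1, and the only element of order dividing gcd(7, 36) = 1 is 1, so u = v.
With ψ(0) = 0 this makes ψ injective on all of ℤ/37ℤ, hence bijective (finite equal-size domain and codomain). In particular ψ is injective.
Since ψ is injective, we find the preimage of 3. The inverse of x ↦ x^7 on (ℤ/37ℤ)^× is x ↦ x^31, because 7·31 = 217 = 6·36 + 1 ≡ 1 (mod 36) and x^{36} = 1 for x ≠ 0 (Fermat). So ψ⁻¹(3) = 3^31 mod 37.
Repeated squaring mod 37: 3^1 ≡ 3, 3^2 ≡ 3² = 9, 3^4 ≡ 9² = 81 ≡ 7, 3^8 ≡ 7² = 49 ≡ 12, 3^16 ≡ 12² = 144 ≡ 33. Since 31 = 16 + 8 + 4 + 2 + 1, 3^31 ≡ 33·12·7·9·3: 33·12 = 396 ≡ 26, then 26·7 = 182 ≡ 34, then 34·9 = 306 ≡ 10, then 10·3 = 30. So 3^31 ≡ 30 (mod 37).
Hence ψ⁻¹(3) = 30.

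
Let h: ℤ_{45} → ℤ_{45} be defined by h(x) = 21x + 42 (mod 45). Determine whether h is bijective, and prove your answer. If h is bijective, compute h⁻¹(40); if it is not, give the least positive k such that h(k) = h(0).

15

Recall that h is injective when h(x_1) = h(x_2) forces x_1 = x_2.
We have gcd(21, 45) = 3 > 1. Taking x_1 = 0 and x_2 = 15: h(0) = 42 and h(15) = 21·15 + 42 = 357 ≡ 42 (mod 45).
So h(0) = h(15) while 0 ≠ 15, thus h is not injective, hence not bijective.
Since h is not bijective, we find the least positive k with h(k) = h(0): this means 21k ≡ 0 (mod 45), i.e. 45 ∣ 21k. Since gcd(21, 45) = 3, dividing through by 3 this holds exactly when 15 ∣ 7k, and as gcd(7, 15) = 1, exactly when 15 ∣ k.
The smallest positive such k is 15.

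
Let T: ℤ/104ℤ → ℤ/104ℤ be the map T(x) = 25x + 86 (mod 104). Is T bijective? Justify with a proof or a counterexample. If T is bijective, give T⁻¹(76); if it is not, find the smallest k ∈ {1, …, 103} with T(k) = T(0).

62

Recall that T is injective when T(s) = T(t) forces s = t.
Suppose T(s) = T(t) in ℤ/104ℤ. Then 25s + 86 ≡ 25t + 86 (mod 104), thus 25(s − t) ≡ 0 (mod 104).
Since gcd(25, 104) = 1, 25 is invertible modulo 104, thus s − t ≡ 0 (mod 104), i.e. s = t.
We now compute 25⁻¹ mod 104 explicitly. Euclid's algorithm: 104 = 4·25 + 4, 25 = 6·4 + 1; back-substituting gives 1 = 25·25 − 6·104, so 25⁻¹ ≡ 25 (mod 104).
For any y ∈ ℤ/104ℤ, x = 25(y − 86) mod 104 satisfies T(x) = 25·25(y − 86) + 86 ≡ y (since 25·25 ≡ 1 mod 104). So every y has a preimage.
Therefore T is bijective.
Since T is bijective, we compute T⁻¹(76): solve 25x + 86 ≡ 76 (mod 104), i.e. 25x ≡ 94 (mod 104).
Multiplying by 25⁻¹ = 25 gives x ≡ 25·94 = 2350 = 22·104 + 62 ≡ 62 (mod 104).
Check: T(62) = 25·62 + 86 = 1636 = 15·104 + 76 ≡ 76 (mod 104).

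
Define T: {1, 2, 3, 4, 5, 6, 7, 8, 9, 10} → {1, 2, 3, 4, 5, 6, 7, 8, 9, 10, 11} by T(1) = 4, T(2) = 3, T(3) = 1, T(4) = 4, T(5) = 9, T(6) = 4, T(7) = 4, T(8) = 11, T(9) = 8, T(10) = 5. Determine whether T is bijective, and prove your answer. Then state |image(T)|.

T(1) = 4 = T(4) with 1 ≠ 4, so T is not injective, hence not bijective.
The image of T is {1, 3, 4, 5, 8, 9, 11}, which has 7 elements.

7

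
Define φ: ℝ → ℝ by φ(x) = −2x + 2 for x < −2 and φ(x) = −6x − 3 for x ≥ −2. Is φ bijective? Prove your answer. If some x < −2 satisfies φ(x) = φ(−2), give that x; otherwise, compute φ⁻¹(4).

-7/2

Both pieces are strictly decreasing (slopes −2 and −6), so each is injective on its own interval.
The left piece maps (−∞, −2) onto (6, ∞); the right piece maps [−2, ∞) onto (−∞, 9].
These images overlap. In particular φ(−2) = 9 (right piece), and solving −2x + 2 = 9 on the left piece gives x = −7/2 < −2.
So φ(−7/2) = φ(−2) with −7/2 ≠ −2, and φ is not injective, hence not bijective. This x = −7/2 is the requested value below −2.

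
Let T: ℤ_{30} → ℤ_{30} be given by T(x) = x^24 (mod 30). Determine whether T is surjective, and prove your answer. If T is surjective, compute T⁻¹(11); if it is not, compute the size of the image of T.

8

T(2): Repeated squaring mod 30: 2^1 ≡ 2, 2^2 ≡ 2² = 4, 2^4 ≡ 4² = 16, 2^8 ≡ 16² = 256 ≡ 16, 2^16 ≡ 16² = 256 ≡ 16. Since 24 = 16 + 8, 2^24 ≡ 16·16: 16·16 = 256 ≡ 16. So 2^24 ≡ 16 (mod 30).
T(4): Repeated squaring mod 30: 4^1 ≡ 4, 4^2 ≡ 4² = 16, 4^4 ≡ 16² = 256 ≡ 16, 4^8 ≡ 16² = 256 ≡ 16, 4^16 ≡ 16² = 256 ≡ 16. Since 24 = 16 + 8, 4^24 ≡ 16·16: 16·16 = 256 ≡ 16. So 4^24 ≡ 16 (mod 30).
So T(2) = T(4) = 16 while 2 ≠ 4, therefore T is not injective.
A non-injective map from the 30-element set ℤ_{30} to itself takes at most 29 distinct values, so it cannot be surjective. Therefore T is not surjective.
Since T is not surjective, we determine |image(T)|. Computing x^24 mod 30 for each x (by repeated squaring, reducing mod 30 at every step), the values T(0), T(1), …, T(29) are: 0, 1, 16, 21, 16, 25, 6, 1, 16, 21, 10, 1, 6, 1, 16, 15, 16, 1, 6, 1, 10, 21, 16, 1, 6, 25, 16, 21, 16, 1.
The distinct values are {0, 1, 6, 10, 15, 16, 21, 25}; there are 8 of them.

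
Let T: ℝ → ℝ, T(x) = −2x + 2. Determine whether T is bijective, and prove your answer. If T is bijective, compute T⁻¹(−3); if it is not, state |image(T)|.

5/2

Recall: T is injective if T(a) = T(b) implies a = b.
Suppose T(a) = T(b). Then −2a + 2 = −2b + 2, so −2a = −2b, therefore a = b.
For any y ∈ ℝ, x = (y − 2)/(−2) satisfies T(x) = y.
Thus T is bijective.
Since T is bijective, we compute T⁻¹(−3) = (−3 − 2)/(−2) = 5/2.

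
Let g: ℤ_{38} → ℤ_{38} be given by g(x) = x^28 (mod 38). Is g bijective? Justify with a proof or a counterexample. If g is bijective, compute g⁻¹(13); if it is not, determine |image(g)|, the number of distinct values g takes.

g(18): Repeated squaring mod 38: 18^1 ≡ 18, 18^2 ≡ 18² = 324 ≡ 20, 18^4 ≡ 20² = 400 ≡ 20, 18^8 ≡ 20² = 400 ≡ 20, 18^16 ≡ 20² = 400 ≡ 20. Since 28 = 16 + 8 + 4, 18^28 ≡ 20·20·20: 20·20 = 400 ≡ 20, then 20·20 = 400 ≡ 20. So 18^28 ≡ 20 (mod 38).
g(20): Repeated squaring mod 38: 20^1 ≡ 20, 20^2 ≡ 20² = 400 ≡ 20, 20^4 ≡ 20² = 400 ≡ 20, 20^8 ≡ 20² = 400 ≡ 20, 20^16 ≡ 20² = 400 ≡ 20. Since 28 = 16 + 8 + 4, 20^28 ≡ 20·20·20: 20·20 = 400 ≡ 20, then 20·20 = 400 ≡ 20. So 20^28 ≡ 20 (mod 38).
So g(18) = g(20) = 20 while 18 ≠ 20, so g is not injective, hence not bijective.
Since g is not bijective, we determine |image(g)|. Computing x^28 mod 38 for each x (by repeated squaring, reducing mod 38 at every step), the values g(0), g(1), …, g(37) are: 0, 1, 36, 35, 4, 5, 6, 7, 30, 9, 28, 11, 26, 25, 24, 23, 16, 17, 20, 19, 20, 17, 16, 23, 24, 25, 26, 11, 28, 9, 30, 7, 6, 5, 4, 35, 36, 1.
The distinct values are {0, 1, 4, 5, 6, 7, 9, 11, 16, 17, 19, 20, 23, 24, 25, 26, 28, 30, 35, 36}; there are 20 of them.

20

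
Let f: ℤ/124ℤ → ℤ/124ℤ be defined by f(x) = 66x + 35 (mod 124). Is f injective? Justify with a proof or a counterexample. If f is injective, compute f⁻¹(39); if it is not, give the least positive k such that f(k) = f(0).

We have gcd(66, 124) = 2 > 1. Taking u = 0 and v = 62: f(0) = 35 and f(62) = 66·62 + 35 = 4127 ≡ 35 (mod 124).
So f(0) = f(62) while 0 ≠ 62, therefore f is not injective.
Since f is not injective, we find the least positive k with f(k) = f(0): this means 66k ≡ 0 (mod 124), i.e. 124 ∣ 66k. Since gcd(66, 124) = 2, dividing through by 2 this holds exactly when 62 ∣ 33k, and as gcd(33, 62) = 1, exactly when 62 ∣ k.
The smallest positive such k is 62.

62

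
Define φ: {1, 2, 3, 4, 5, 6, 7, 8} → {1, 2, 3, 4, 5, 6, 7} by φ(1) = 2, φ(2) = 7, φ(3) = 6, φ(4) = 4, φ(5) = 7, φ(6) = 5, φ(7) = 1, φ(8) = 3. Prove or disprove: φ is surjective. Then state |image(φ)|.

7

Every element of the codomain has a preimage: 1 = φ(7), 2 = φ(1), 3 = φ(8), 4 = φ(4), 5 = φ(6), 6 = φ(3), 7 = φ(2).
Hence φ is surjective.
The image of φ is {1, 2, 3, 4, 5, 6, 7}, which has 7 elements.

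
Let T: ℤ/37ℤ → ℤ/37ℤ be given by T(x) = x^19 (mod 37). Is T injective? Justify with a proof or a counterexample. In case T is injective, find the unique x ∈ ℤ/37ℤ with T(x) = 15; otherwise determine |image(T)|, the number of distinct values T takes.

Since 37 is prime, the nonzero elements of ℤ/37ℤ form a cyclic group of order 36.
As gcd(19, 36) = 1, raising to the 19th power is a bijection on this group: if x_1^19 ≡ x_2^19 then (x_1x_2^{−1})^19 = 1, and the only element of order dividing gcd(19, 36) = 1 is 1, so x_1 = x_2.
With T(0) = 0 this makes T injective on all of ℤ/37ℤ, hence bijective (finite equal-size domain and codomain). In particular T is injective.
Since T is injective, we find the preimage of 15. The inverse of x ↦ x^19 on (ℤ/37ℤ)^× is x ↦ x^19, because 19·19 = 361 = 10·36 + 1 ≡ 1 (mod 36) and x^{36} = 1 for x ≠ 0 (Fermat). So T⁻¹(15) = 15^19 mod 37.
Repeated squaring mod 37: 15^1 ≡ 15, 15^2 ≡ 15² = 225 ≡ 3, 15^4 ≡ 3² = 9, 15^8 ≡ 9² = 81 ≡ 7, 15^16 ≡ 7² = 49 ≡ 12. Since 19 = 16 + 2 + 1, 15^19 ≡ 12·3·15: 12·3 = 36, then 36·15 = 540 ≡ 22. So 15^19 ≡ 22 (mod 37).
Hence T⁻¹(15) = 22.

22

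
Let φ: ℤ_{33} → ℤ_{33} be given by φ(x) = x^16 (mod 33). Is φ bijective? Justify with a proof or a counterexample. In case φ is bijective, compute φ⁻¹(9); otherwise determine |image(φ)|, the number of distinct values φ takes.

φ(4): Repeated squaring mod 33: 4^1 ≡ 4, 4^2 ≡ 4² = 16, 4^4 ≡ 16² = 256 ≡ 25, 4^8 ≡ 25² = 625 ≡ 31, 4^16 ≡ 31² = 961 ≡ 4. So 4^16 ≡ 4 (mod 33).
φ(7): Repeated squaring mod 33: 7^1 ≡ 7, 7^2 ≡ 7² = 49 ≡ 16, 7^4 ≡ 16² = 256 ≡ 25, 7^8 ≡ 25² = 625 ≡ 31, 7^16 ≡ 31² = 961 ≡ 4. So 7^16 ≡ 4 (mod 33).
So φ(4) = φ(7) = 4 while 4 ≠ 7, thus φ is not injective, hence not bijective.
Since φ is not bijective, we determine |image(φ)|. Computing x^16 mod 33 for each x (by repeated squaring, reducing mod 33 at every step), the values φ(0), φ(1), …, φ(32) are: 0, 1, 31, 3, 4, 16, 27, 4, 25, 9, 1, 22, 12, 31, 25, 15, 16, 16, 15, 25, 31, 12, 22, 1, 9, 25, 4, 27, 16, 4, 3, 31, 1.
The distinct values are {0, 1, 3, 4, 9, 12, 15, 16, 22, 25, 27, 31}; there are 12 of them.

12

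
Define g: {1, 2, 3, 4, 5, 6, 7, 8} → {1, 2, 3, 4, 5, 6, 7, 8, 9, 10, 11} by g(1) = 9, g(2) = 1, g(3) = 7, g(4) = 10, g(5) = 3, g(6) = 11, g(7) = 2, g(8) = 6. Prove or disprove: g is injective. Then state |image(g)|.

8

The values g(1), …, g(8) are 9, 1, 7, 10, 3, 11, 2, 6 — all distinct.
So g(s) = g(t) only when s = t, and g is injective.
The image of g is {1, 2, 3, 6, 7, 9, 10, 11}, which has 8 elements.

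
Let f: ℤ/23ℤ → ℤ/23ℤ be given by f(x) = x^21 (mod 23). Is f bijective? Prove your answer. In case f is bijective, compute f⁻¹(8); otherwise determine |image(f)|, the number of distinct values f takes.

Since 23 is prime, the nonzero elements of ℤ/23ℤ form a cyclic group of order 22.
As gcd(21, 22) = 1, raising to the 21st power is a bijection on this group: if x_1^21 ≡ x_2^21 then (x_1x_2^{−1})^21 = 1, and the only element of order dividing gcd(21, 22) = 1 is 1, so x_1 = x_2.
With f(0) = 0 this makes f injective on all of ℤ/23ℤ, hence bijective (finite equal-size domain and codomain). In particular f is bijective.
Since f is bijective, we find the preimage of 8. The inverse of x ↦ x^21 on (ℤ/23ℤ)^× is x ↦ x^21, because 21·21 = 441 = 20·22 + 1 ≡ 1 (mod 22) and x^{22} = 1 for x ≠ 0 (Fermat). So f⁻¹(8) = 8^21 mod 23.
Repeated squaring mod 23: 8^1 ≡ 8, 8^2 ≡ 8² = 64 ≡ 18, 8^4 ≡ 18² = 324 ≡ 2, 8^8 ≡ 2² = 4, 8^16 ≡ 4² = 16. Since 21 = 16 + 4 + 1, 8^21 ≡ 16·2·8: 16·2 = 32 ≡ 9, then 9·8 = 72 ≡ 3. So 8^21 ≡ 3 (mod 23).
Hence f⁻¹(8) = 3.

3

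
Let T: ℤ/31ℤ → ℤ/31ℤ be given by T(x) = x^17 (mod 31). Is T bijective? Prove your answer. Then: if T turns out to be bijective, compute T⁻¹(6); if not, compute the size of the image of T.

26

Since 31 is prime, the nonzero elements of ℤ/31ℤ form a cyclic group of order 30.
As gcd(17, 30) = 1, raising to the 17th power is a bijection on this group: if x_1^17 ≡ x_2^17 then (x_1x_2^{−1})^17 = 1, and the only element of order dividing gcd(17, 30) = 1 is 1, so x_1 = x_2.
With T(0) = 0 this makes T injective on all of ℤ/31ℤ, hence bijective (finite equal-size domain and codomain). In particular T is bijective.
Since T is bijective, we find the preimage of 6. The inverse of x ↦ x^17 on (ℤ/31ℤ)^× is x ↦ x^23, because 17·23 = 391 = 13·30 + 1 ≡ 1 (mod 30) and x^{30} = 1 for x ≠ 0 (Fermat). So T⁻¹(6) = 6^23 mod 31.
Repeated squaring mod 31: 6^1 ≡ 6, 6^2 ≡ 6² = 36 ≡ 5, 6^4 ≡ 5² = 25, 6^8 ≡ 25² = 625 ≡ 5, 6^16 ≡ 5² = 25. Since 23 = 16 + 4 + 2 + 1, 6^23 ≡ 25·25·5·6: 25·25 = 625 ≡ 5, then 5·5 = 25, then 25·6 = 150 ≡ 26. So 6^23 ≡ 26 (mod 31).
Hence T⁻¹(6) = 26.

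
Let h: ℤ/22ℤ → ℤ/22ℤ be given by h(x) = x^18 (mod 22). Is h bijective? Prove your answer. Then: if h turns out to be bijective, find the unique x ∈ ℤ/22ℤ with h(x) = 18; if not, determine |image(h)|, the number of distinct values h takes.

12

h(10): Repeated squaring mod 22: 10^1 ≡ 10, 10^2 ≡ 10² = 100 ≡ 12, 10^4 ≡ 12² = 144 ≡ 12, 10^8 ≡ 12² = 144 ≡ 12, 10^16 ≡ 12² = 144 ≡ 12. Since 18 = 16 + 2, 10^18 ≡ 12·12: 12·12 = 144 ≡ 12. So 10^18 ≡ 12 (mod 22).
h(12): Repeated squaring mod 22: 12^1 ≡ 12, 12^2 ≡ 12² = 144 ≡ 12, 12^4 ≡ 12² = 144 ≡ 12, 12^8 ≡ 12² = 144 ≡ 12, 12^16 ≡ 12² = 144 ≡ 12. Since 18 = 16 + 2, 12^18 ≡ 12·12: 12·12 = 144 ≡ 12. So 12^18 ≡ 12 (mod 22).
So h(10) = h(12) = 12 while 10 ≠ 12, hence h is not injective, hence not bijective.
Since h is not bijective, we determine |image(h)|. Computing x^18 mod 22 for each x (by repeated squaring, reducing mod 22 at every step), the values h(0), h(1), …, h(21) are: 0, 1, 14, 5, 20, 15, 4, 9, 16, 3, 12, 11, 12, 3, 16, 9, 4, 15, 20, 5, 14, 1.
The distinct values are {0, 1, 3, 4, 5, 9, 11, 12, 14, 15, 16, 20}; there are 12 of them.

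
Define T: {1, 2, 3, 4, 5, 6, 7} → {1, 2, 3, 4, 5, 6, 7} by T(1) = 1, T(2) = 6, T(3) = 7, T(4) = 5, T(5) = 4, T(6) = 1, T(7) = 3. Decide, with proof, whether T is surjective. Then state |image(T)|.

No element maps to 2, so T is not surjective.
The image of T is {1, 3, 4, 5, 6, 7}, which has 6 elements.

6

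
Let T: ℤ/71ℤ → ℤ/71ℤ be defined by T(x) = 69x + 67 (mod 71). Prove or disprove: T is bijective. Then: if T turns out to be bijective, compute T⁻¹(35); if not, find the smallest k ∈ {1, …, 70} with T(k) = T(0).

16

If T(s) = T(t), then 69s ≡ 69t (mod 71). Because gcd(69, 71) = 1, we may cancel 69 to get s ≡ t (mod 71).
We now compute 69⁻¹ mod 71 explicitly. Euclid's algorithm: 71 = 1·69 + 2, 69 = 34·2 + 1; back-substituting gives 1 = 35·69 − 34·71, so 69⁻¹ ≡ 35 (mod 71).
For any y ∈ ℤ/71ℤ, x = 35(y − 67) mod 71 satisfies T(x) = 69·35(y − 67) + 67 ≡ y (since 69·35 ≡ 1 mod 71). So every y has a preimage.
Thus T is bijective.
Since T is bijective, we find T⁻¹(35): we need 69x ≡ 35 − 67 ≡ 39 (mod 71). Using 69⁻¹ = 35: x ≡ 35·39 = 1365 = 19·71 + 16, so x = 16.
Check: T(16) = 69·16 + 67 = 1171 = 16·71 + 35 ≡ 35 (mod 71).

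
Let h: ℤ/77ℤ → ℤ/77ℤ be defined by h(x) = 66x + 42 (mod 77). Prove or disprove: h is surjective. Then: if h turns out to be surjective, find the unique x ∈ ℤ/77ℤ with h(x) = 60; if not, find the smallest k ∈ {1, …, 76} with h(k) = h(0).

Since gcd(66, 77) = 11, we have 66x ≡ 0 (mod 11) for all x, so h(x) ≡ 9 (mod 11).
But 0 ≢ 9 (mod 11), so 0 ∈ ℤ/77ℤ has no preimage. So h is not surjective.
Since h is not surjective, we find the least positive k with h(k) = h(0): this means 66k ≡ 0 (mod 77), i.e. 77 ∣ 66k. Since gcd(66, 77) = 11, dividing through by 11 this holds exactly when 7 ∣ 6k, and as gcd(6, 7) = 1, exactly when 7 ∣ k.
The smallest positive such k is 7.

7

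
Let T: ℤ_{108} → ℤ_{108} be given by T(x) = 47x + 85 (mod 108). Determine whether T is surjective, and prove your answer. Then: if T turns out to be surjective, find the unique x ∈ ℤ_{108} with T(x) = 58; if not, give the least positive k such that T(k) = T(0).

27

Since gcd(47, 108) = 1, 47 is invertible modulo 108. Euclid's algorithm: 108 = 2·47 + 14, 47 = 3·14 + 5, 14 = 2·5 + 4, 5 = 1·4 + 1; back-substituting gives 1 = 23·47 − 10·108, so 47⁻¹ ≡ 23 (mod 108).
Then y ↦ 23(y − 85) is a two-sided inverse to T, so every y ∈ ℤ_{108} has a preimage.
So T is surjective.
Since T is surjective, we compute T⁻¹(58): solve 47x + 85 ≡ 58 (mod 108), i.e. 47x ≡ 81 (mod 108).
Multiplying by 47⁻¹ = 23 gives x ≡ 23·81 = 1863 = 17·108 + 27 ≡ 27 (mod 108).
Check: T(27) = 47·27 + 85 = 1354 = 12·108 + 58 ≡ 58 (mod 108).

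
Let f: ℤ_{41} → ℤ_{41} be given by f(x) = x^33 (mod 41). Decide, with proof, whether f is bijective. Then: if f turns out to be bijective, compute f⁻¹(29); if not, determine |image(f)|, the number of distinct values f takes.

7

Since 41 is prime, the nonzero elements of ℤ_{41} form a cyclic group of order 40.
As gcd(33, 40) = 1, raising to the 33rd power is a bijection on this group: if s^33 ≡ t^33 then (st^{−1})^33 = 1, and the only element of order dividing gcd(33, 40) = 1 is 1, so s = t.
With f(0) = 0 this makes f injective on all of ℤ_{41}, hence bijective (finite equal-size domain and codomain). In particular f is bijective.
Since f is bijective, we find the preimage of 29. The inverse of x ↦ x^33 on (ℤ_{41})^× is x ↦ x^17, because 33·17 = 561 = 14·40 + 1 ≡ 1 (mod 40) and x^{40} = 1 for x ≠ 0 (Fermat). So f⁻¹(29) = 29^17 mod 41.
Repeated squaring mod 41: 29^1 ≡ 29, 29^2 ≡ 29² = 841 ≡ 21, 29^4 ≡ 21² = 441 ≡ 31, 29^8 ≡ 31² = 961 ≡ 18, 29^16 ≡ 18² = 324 ≡ 37. Since 17 = 16 + 1, 29^17 ≡ 37·29: 37·29 = 1073 ≡ 7. So 29^17 ≡ 7 (mod 41).
Hence f⁻¹(29) = 7.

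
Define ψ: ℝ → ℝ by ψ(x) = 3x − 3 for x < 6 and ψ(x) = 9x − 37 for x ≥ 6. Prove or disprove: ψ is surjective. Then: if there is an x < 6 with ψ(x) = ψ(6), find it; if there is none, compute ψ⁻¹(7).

10/3

Both pieces are strictly increasing (slopes 3 and 9), so each is injective on its own interval.
The left piece maps (−∞, 6) onto (−∞, 15); the right piece maps [6, ∞) onto [17, ∞).
The union (−∞, 15) ∪ [17, ∞) omits the interval between 15 and 17; in particular 15 has no preimage. So ψ is not surjective.
Because the two images are disjoint, no x < 6 has ψ(x) = ψ(6), so we compute ψ⁻¹(7): 7 lies in (−∞, 15), so solve 3x − 3 = 7: x = (7 + 3)/3 = 10/3.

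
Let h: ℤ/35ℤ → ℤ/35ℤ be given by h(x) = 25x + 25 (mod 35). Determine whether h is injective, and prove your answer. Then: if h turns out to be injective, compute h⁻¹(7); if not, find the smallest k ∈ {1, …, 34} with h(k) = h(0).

Recall: h is injective when h(a) = h(b) forces a = b.
We have gcd(25, 35) = 5 > 1. Taking a = 0 and b = 7: h(0) = 25 and h(7) = 25·7 + 25 = 200 ≡ 25 (mod 35).
So h(0) = h(7) while 0 ≠ 7, therefore h is not injective.
Since h is not injective, we find the least positive k with h(k) = h(0): this means 25k ≡ 0 (mod 35), i.e. 35 ∣ 25k. Since gcd(25, 35) = 5, dividing through by 5 this holds exactly when 7 ∣ 5k, and as gcd(5, 7) = 1, exactly when 7 ∣ k.
The smallest positive such k is 7.

7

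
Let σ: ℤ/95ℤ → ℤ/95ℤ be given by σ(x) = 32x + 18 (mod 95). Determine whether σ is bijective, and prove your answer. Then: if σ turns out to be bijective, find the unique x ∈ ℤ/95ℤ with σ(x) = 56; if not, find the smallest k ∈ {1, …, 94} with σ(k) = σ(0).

19

Suppose σ(x_1) = σ(x_2) in ℤ/95ℤ. Then 32x_1 + 18 ≡ 32x_2 + 18 (mod 95), therefore 32(x_1 − x_2) ≡ 0 (mod 95).
Since gcd(32, 95) = 1, 32 is invertible modulo 95, so x_1 − x_2 ≡ 0 (mod 95), i.e. x_1 = x_2.
We now compute 32⁻¹ mod 95 explicitly. Euclid's algorithm: 95 = 2·32 + 31, 32 = 1·31 + 1; back-substituting gives 1 = 3·32 − 1·95, so 32⁻¹ ≡ 3 (mod 95).
For any y ∈ ℤ/95ℤ, x = 3(y − 18) mod 95 satisfies σ(x) = 32·3(y − 18) + 18 ≡ y (since 32·3 ≡ 1 mod 95). So every y has a preimage.
Thus σ is bijective.
Since σ is bijective, we compute σ⁻¹(56): solve 32x + 18 ≡ 56 (mod 95), i.e. 32x ≡ 38 (mod 95).
Multiplying by 32⁻¹ = 3 gives x ≡ 3·38 = 114 = 1·95 + 19 ≡ 19 (mod 95).
Check: σ(19) = 32·19 + 18 = 626 = 6·95 + 56 ≡ 56 (mod 95).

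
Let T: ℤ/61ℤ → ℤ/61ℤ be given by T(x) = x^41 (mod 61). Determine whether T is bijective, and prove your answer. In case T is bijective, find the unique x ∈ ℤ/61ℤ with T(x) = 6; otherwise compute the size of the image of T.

Since 61 is prime, the nonzero elements of ℤ/61ℤ form a cyclic group of order 60.
As gcd(41, 60) = 1, raising to the 41st power is a bijection on this group: if s^41 ≡ t^41 then (st^{−1})^41 = 1, and the only element of order dividing gcd(41, 60) = 1 is 1, so s = t.
With T(0) = 0 this makes T injective on all of ℤ/61ℤ, hence bijective (finite equal-size domain and codomain). In particular T is bijective.
Since T is bijective, we find the preimage of 6. The inverse of x ↦ x^41 on (ℤ/61ℤ)^× is x ↦ x^41, because 41·41 = 1681 = 28·60 + 1 ≡ 1 (mod 60) and x^{60} = 1 for x ≠ 0 (Fermat). So T⁻¹(6) = 6^41 mod 61.
Repeated squaring mod 61: 6^1 ≡ 6, 6^2 ≡ 6² = 36, 6^4 ≡ 36² = 1296 ≡ 15, 6^8 ≡ 15² = 225 ≡ 42, 6^16 ≡ 42² = 1764 ≡ 56, 6^32 ≡ 56² = 3136 ≡ 25. Since 41 = 32 + 8 + 1, 6^41 ≡ 25·42·6: 25·42 = 1050 ≡ 13, then 13·6 = 78 ≡ 17. So 6^41 ≡ 17 (mod 61).
Hence T⁻¹(6) = 17.

17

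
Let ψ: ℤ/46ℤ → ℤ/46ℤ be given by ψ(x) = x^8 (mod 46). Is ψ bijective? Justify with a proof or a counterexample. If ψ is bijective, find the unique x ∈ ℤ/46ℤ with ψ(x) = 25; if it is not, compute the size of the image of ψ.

ψ(22): Repeated squaring mod 46: 22^1 ≡ 22, 22^2 ≡ 22² = 484 ≡ 24, 22^4 ≡ 24² = 576 ≡ 24, 22^8 ≡ 24² = 576 ≡ 24. So 22^8 ≡ 24 (mod 46).
ψ(24): Repeated squaring mod 46: 24^1 ≡ 24, 24^2 ≡ 24² = 576 ≡ 24, 24^4 ≡ 24² = 576 ≡ 24, 24^8 ≡ 24² = 576 ≡ 24. So 24^8 ≡ 24 (mod 46).
So ψ(22) = ψ(24) = 24 while 22 ≠ 24, therefore ψ is not injective, hence not bijective.
Since ψ is not bijective, we determine |image(ψ)|. Computing x^8 mod 46 for each x (by repeated squaring, reducing mod 46 at every step), the values ψ(0), ψ(1), …, ψ(45) are: 0, 1, 26, 29, 32, 39, 18, 35, 4, 13, 2, 31, 8, 25, 36, 27, 12, 41, 16, 9, 6, 3, 24, 23, 24, 3, 6, 9, 16, 41, 12, 27, 36, 25, 8, 31, 2, 13, 4, 35, 18, 39, 32, 29, 26, 1.
The distinct values are {0, 1, 2, 3, 4, 6, 8, 9, 12, 13, 16, 18, 23, 24, 25, 26, 27, 29, 31, 32, 35, 36, 39, 41}; there are 24 of them.

24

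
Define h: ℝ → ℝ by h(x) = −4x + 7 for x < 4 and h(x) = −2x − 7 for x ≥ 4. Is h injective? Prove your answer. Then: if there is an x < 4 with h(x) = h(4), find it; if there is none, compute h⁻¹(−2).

Both pieces are strictly decreasing (slopes −4 and −2), so each is injective on its own interval.
The left piece maps (−∞, 4) onto (−9, ∞); the right piece maps [4, ∞) onto (−∞, −15].
These images are disjoint, so no value is attained by both pieces. Therefore h is injective.
Because the two images are disjoint, no x < 4 has h(x) = h(4), so we compute h⁻¹(−2): −2 lies in (−9, ∞), so solve −4x + 7 = −2: x = (−2 − 7)/(−4) = 9/4.

9/4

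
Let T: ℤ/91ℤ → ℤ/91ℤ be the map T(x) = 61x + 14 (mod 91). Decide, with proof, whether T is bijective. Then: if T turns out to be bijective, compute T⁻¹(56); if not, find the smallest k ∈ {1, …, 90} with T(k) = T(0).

Suppose T(x_1) = T(x_2) in ℤ/91ℤ. Then 61x_1 + 14 ≡ 61x_2 + 14 (mod 91), so 61(x_1 − x_2) ≡ 0 (mod 91).
Since gcd(61, 91) = 1, 61 is invertible modulo 91, so x_1 − x_2 ≡ 0 (mod 91), i.e. x_1 = x_2.
We now compute 61⁻¹ mod 91 explicitly. Euclid's algorithm: 91 = 1·61 + 30, 61 = 2·30 + 1; back-substituting gives 1 = 3·61 − 2·91, so 61⁻¹ ≡ 3 (mod 91).
Then y ↦ 3(y − 14) is a two-sided inverse to T, so every y ∈ ℤ/91ℤ has a preimage.
Hence T is bijective.
Since T is bijective, we find T⁻¹(56): we need 61x ≡ 56 − 14 ≡ 42 (mod 91). Using 61⁻¹ = 3: x ≡ 3·42 = 126 = 1·91 + 35, so x = 35.
Check: T(35) = 61·35 + 14 = 2149 = 23·91 + 56 ≡ 56 (mod 91).

35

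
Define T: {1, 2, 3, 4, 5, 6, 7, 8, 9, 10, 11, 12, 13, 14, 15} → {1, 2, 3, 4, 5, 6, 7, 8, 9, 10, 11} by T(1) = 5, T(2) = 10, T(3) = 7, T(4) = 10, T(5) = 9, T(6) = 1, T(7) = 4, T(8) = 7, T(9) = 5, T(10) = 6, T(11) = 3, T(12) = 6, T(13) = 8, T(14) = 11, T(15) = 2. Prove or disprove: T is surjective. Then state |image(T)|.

11

Every element of the codomain has a preimage: 1 = T(6), 2 = T(15), 3 = T(11), 4 = T(7), 5 = T(1), 6 = T(10), 7 = T(3), 8 = T(13), 9 = T(5), 10 = T(2), 11 = T(14).
Therefore T is surjective.
The image of T is {1, 2, 3, 4, 5, 6, 7, 8, 9, 10, 11}, which has 11 elements.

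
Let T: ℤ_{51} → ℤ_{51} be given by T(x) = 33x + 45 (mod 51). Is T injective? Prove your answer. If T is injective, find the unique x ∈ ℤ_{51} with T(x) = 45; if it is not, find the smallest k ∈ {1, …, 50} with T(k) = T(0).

17

By definition, T is injective if T(a) = T(b) implies a = b.
We have gcd(33, 51) = 3 > 1. Taking a = 0 and b = 17: T(0) = 45 and T(17) = 33·17 + 45 = 606 ≡ 45 (mod 51).
So T(0) = T(17) while 0 ≠ 17, so T is not injective.
Since T is not injective, we find the least positive k with T(k) = T(0): this means 33k ≡ 0 (mod 51), i.e. 51 ∣ 33k. Since gcd(33, 51) = 3, dividing through by 3 this holds exactly when 17 ∣ 11k, and as gcd(11, 17) = 1, exactly when 17 ∣ k.
The smallest positive such k is 17.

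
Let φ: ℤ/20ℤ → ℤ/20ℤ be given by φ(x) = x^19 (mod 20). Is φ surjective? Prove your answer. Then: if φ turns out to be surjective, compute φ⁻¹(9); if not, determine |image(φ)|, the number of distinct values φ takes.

φ(0) = 0^19 = 0.
φ(10): Repeated squaring mod 20: 10^1 ≡ 10, 10^2 ≡ 10² = 100 ≡ 0, 10^4 ≡ 0² = 0, 10^8 ≡ 0² = 0, 10^16 ≡ 0² = 0. Since 19 = 16 + 2 + 1, 10^19 ≡ 0·0·10: 0·0 = 0, then 0·10 = 0. So 10^19 ≡ 0 (mod 20).
So φ(0) = φ(10) = 0 while 0 ≠ 10, thus φ is not injective.
A non-injective map from the 20-element set ℤ/20ℤ to itself takes at most 19 distinct values, so it cannot be surjective. Thus φ is not surjective.
Since φ is not surjective, we determine |image(φ)|. Computing x^19 mod 20 for each x (by repeated squaring, reducing mod 20 at every step), the values φ(0), φ(1), …, φ(19) are: 0, 1, 8, 7, 4, 5, 16, 3, 12, 9, 0, 11, 8, 17, 4, 15, 16, 13, 12, 19.
The distinct values are {0, 1, 3, 4, 5, 7, 8, 9, 11, 12, 13, 15, 16, 17, 19}; there are 15 of them.

15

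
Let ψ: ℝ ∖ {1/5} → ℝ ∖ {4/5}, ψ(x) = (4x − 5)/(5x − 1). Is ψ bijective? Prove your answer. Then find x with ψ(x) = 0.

Suppose ψ(u) = ψ(v). Cross-multiplying: (4u − 5)(5v − 1) = (4v − 5)(5u − 1).
Expanding both sides and cancelling the symmetric terms leaves 21·(u − v) = 0. Since 21 ≠ 0, u = v. Therefore ψ is injective.
For any y ≠ 4/5, solving y(5x − 1) = 4x − 5 for x gives a well-defined x ≠ 1/5. So ψ is surjective.
So ψ is bijective.
Solving ψ(x) = 0: cross-multiplying gives 4x − 5 = 0(5x − 1), which rearranges to 4x = 5, so x = 5/4.

5/4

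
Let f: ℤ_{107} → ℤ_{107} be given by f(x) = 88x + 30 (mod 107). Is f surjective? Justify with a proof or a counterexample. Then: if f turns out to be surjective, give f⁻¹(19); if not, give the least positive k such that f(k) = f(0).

40

Since gcd(88, 107) = 1, 88 is invertible modulo 107. Euclid's algorithm: 107 = 1·88 + 19, 88 = 4·19 + 12, 19 = 1·12 + 7, 12 = 1·7 + 5, 7 = 1·5 + 2, 5 = 2·2 + 1; back-substituting gives 1 = 45·88 − 37·107, so 88⁻¹ ≡ 45 (mod 107).
For any y ∈ ℤ_{107}, x = 45(y − 30) mod 107 satisfies f(x) = 88·45(y − 30) + 30 ≡ y (since 88·45 ≡ 1 mod 107). So every y has a preimage.
So f is surjective.
Since f is surjective, we find f⁻¹(19): we need 88x ≡ 19 − 30 ≡ 96 (mod 107). Using 88⁻¹ = 45: x ≡ 45·96 = 4320 = 40·107 + 40, so x = 40.
Check: f(40) = 88·40 + 30 = 3550 = 33·107 + 19 ≡ 19 (mod 107).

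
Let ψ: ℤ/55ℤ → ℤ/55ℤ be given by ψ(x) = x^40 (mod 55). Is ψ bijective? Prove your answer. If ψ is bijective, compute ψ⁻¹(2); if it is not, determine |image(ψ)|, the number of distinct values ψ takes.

ψ(1) = 1^40 = 1.
ψ(2): Repeated squaring mod 55: 2^1 ≡ 2, 2^2 ≡ 2² = 4, 2^4 ≡ 4² = 16, 2^8 ≡ 16² = 256 ≡ 36, 2^16 ≡ 36² = 1296 ≡ 31, 2^32 ≡ 31² = 961 ≡ 26. Since 40 = 32 + 8, 2^40 ≡ 26·36: 26·36 = 936 ≡ 1. So 2^40 ≡ 1 (mod 55).
So ψ(1) = ψ(2) = 1 while 1 ≠ 2, therefore ψ is not injective, hence not bijective.
Since ψ is not bijective, we determine |image(ψ)|. Computing x^40 mod 55 for each x (by repeated squaring, reducing mod 55 at every step), the values ψ(0), ψ(1), …, ψ(54) are: 0, 1, 1, 1, 1, 45, 1, 1, 1, 1, 45, 11, 1, 1, 1, 45, 1, 1, 1, 1, 45, 1, 11, 1, 1, 45, 1, 1, 1, 1, 45, 1, 1, 11, 1, 45, 1, 1, 1, 1, 45, 1, 1, 1, 11, 45, 1, 1, 1, 1, 45, 1, 1, 1, 1.
The distinct values are {0, 1, 11, 45}; there are 4 of them.

4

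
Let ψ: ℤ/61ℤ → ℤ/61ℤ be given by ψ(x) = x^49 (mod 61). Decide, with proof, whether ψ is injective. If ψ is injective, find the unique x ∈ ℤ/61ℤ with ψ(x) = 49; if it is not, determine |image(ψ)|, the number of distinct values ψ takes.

4

Since 61 is prime, the nonzero elements of ℤ/61ℤ form a cyclic group of order 60.
As gcd(49, 60) = 1, raising to the 49th power is a bijection on this group: if a^49 ≡ b^49 then (ab^{−1})^49 = 1, and the only element of order dividing gcd(49, 60) = 1 is 1, so a = b.
With ψ(0) = 0 this makes ψ injective on all of ℤ/61ℤ, hence bijective (finite equal-size domain and codomain). In particular ψ is injective.
Since ψ is injective, we find the preimage of 49. The inverse of x ↦ x^49 on (ℤ/61ℤ)^× is x ↦ x^49, because 49·49 = 2401 = 40·60 + 1 ≡ 1 (mod 60) and x^{60} = 1 for x ≠ 0 (Fermat). So ψ⁻¹(49) = 49^49 mod 61.
Repeated squaring mod 61: 49^1 ≡ 49, 49^2 ≡ 49² = 2401 ≡ 22, 49^4 ≡ 22² = 484 ≡ 57, 49^8 ≡ 57² = 3249 ≡ 16, 49^16 ≡ 16² = 256 ≡ 12, 49^32 ≡ 12² = 144 ≡ 22. Since 49 = 32 + 16 + 1, 49^49 ≡ 22·12·49: 22·12 = 264 ≡ 20, then 20·49 = 980 ≡ 4. So 49^49 ≡ 4 (mod 61).
Hence ψ⁻¹(49) = 4.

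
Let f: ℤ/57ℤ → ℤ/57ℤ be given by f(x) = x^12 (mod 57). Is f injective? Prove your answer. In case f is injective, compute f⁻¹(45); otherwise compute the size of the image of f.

8

f(2): Repeated squaring mod 57: 2^1 ≡ 2, 2^2 ≡ 2² = 4, 2^4 ≡ 4² = 16, 2^8 ≡ 16² = 256 ≡ 28. Since 12 = 8 + 4, 2^12 ≡ 28·16: 28·16 = 448 ≡ 49. So 2^12 ≡ 49 (mod 57).
f(5): Repeated squaring mod 57: 5^1 ≡ 5, 5^2 ≡ 5² = 25, 5^4 ≡ 25² = 625 ≡ 55, 5^8 ≡ 55² = 3025 ≡ 4. Since 12 = 8 + 4, 5^12 ≡ 4·55: 4·55 = 220 ≡ 49. So 5^12 ≡ 49 (mod 57).
So f(2) = f(5) = 49 while 2 ≠ 5, thus f is not injective.
Since f is not injective, we determine |image(f)|. Computing x^12 mod 57 for each x (by repeated squaring, reducing mod 57 at every step), the values f(0), f(1), …, f(56) are: 0, 1, 49, 30, 7, 49, 45, 1, 1, 45, 7, 1, 39, 7, 49, 45, 49, 49, 39, 19, 1, 30, 49, 7, 30, 7, 1, 39, 7, 7, 39, 1, 7, 30, 7, 49, 30, 1, 19, 39, 49, 49, 45, 49, 7, 39, 1, 7, 45, 1, 1, 45, 49, 7, 30, 49, 1.
The distinct values are {0, 1, 7, 19, 30, 39, 45, 49}; there are 8 of them.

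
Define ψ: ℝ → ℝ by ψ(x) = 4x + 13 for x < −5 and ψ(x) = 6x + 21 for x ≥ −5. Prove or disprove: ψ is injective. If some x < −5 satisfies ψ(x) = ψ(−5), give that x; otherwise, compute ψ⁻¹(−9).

-11/2

Both pieces are strictly increasing (slopes 4 and 6), so each is injective on its own interval.
The left piece maps (−∞, −5) onto (−∞, −7); the right piece maps [−5, ∞) onto [−9, ∞).
These images overlap. In particular ψ(−5) = −9 (right piece), and solving 4x + 13 = −9 on the left piece gives x = −11/2 < −5.
So ψ(−11/2) = ψ(−5) with −11/2 ≠ −5, and ψ is not injective. This x = −11/2 is the requested value below −5.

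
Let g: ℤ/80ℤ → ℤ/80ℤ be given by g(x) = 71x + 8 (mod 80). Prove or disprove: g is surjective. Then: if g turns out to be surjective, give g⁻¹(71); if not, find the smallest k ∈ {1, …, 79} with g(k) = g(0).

73

Since gcd(71, 80) = 1, 71 is invertible modulo 80. Euclid's algorithm: 80 = 1·71 + 9, 71 = 7·9 + 8, 9 = 1·8 + 1; back-substituting gives 1 = 71·71 − 63·80, so 71⁻¹ ≡ 71 (mod 80).
For any y ∈ ℤ/80ℤ, x = 71(y − 8) mod 80 satisfies g(x) = 71·71(y − 8) + 8 ≡ y (since 71·71 ≡ 1 mod 80). So every y has a preimage.
So g is surjective.
Since g is surjective, we compute g⁻¹(71): solve 71x + 8 ≡ 71 (mod 80), i.e. 71x ≡ 63 (mod 80).
Multiplying by 71⁻¹ = 71 gives x ≡ 71·63 = 4473 = 55·80 + 73 ≡ 73 (mod 80).
Check: g(73) = 71·73 + 8 = 5191 = 64·80 + 71 ≡ 71 (mod 80).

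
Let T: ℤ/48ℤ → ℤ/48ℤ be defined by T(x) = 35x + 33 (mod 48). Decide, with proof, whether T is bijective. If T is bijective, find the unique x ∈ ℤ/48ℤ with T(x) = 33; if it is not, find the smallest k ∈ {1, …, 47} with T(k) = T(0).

Suppose T(u) = T(v) in ℤ/48ℤ. Then 35u + 33 ≡ 35v + 33 (mod 48), hence 35(u − v) ≡ 0 (mod 48).
Since gcd(35, 48) = 1, 35 is invertible modulo 48, so u − v ≡ 0 (mod 48), i.e. u = v.
We now compute 35⁻¹ mod 48 explicitly. Euclid's algorithm: 48 = 1·35 + 13, 35 = 2·13 + 9, 13 = 1·9 + 4, 9 = 2·4 + 1; back-substituting gives 1 = 11·35 − 8·48, so 35⁻¹ ≡ 11 (mod 48).
Then y ↦ 11(y − 33) is a two-sided inverse to T, so every y ∈ ℤ/48ℤ has a preimage.
So T is bijective.
Since T is bijective, we find T⁻¹(33): we need 35x ≡ 33 − 33 ≡ 0 (mod 48). Using 35⁻¹ = 11: x ≡ 11·0 = 0, so x = 0.
Check: T(0) = 35·0 + 33 = 33 ≡ 33 (mod 48).

0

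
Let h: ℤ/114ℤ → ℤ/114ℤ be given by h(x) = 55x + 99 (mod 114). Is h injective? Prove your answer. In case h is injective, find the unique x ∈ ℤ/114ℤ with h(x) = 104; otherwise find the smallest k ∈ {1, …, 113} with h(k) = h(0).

83

Recall: h is injective if h(u) = h(v) implies u = v.
Suppose h(u) = h(v) in ℤ/114ℤ. Then 55u + 99 ≡ 55v + 99 (mod 114), thus 55(u − v) ≡ 0 (mod 114).
Since gcd(55, 114) = 1, 55 is invertible modulo 114, thus u − v ≡ 0 (mod 114), i.e. u = v.
Thus h is injective.
We now compute 55⁻¹ mod 114 explicitly. Euclid's algorithm: 114 = 2·55 + 4, 55 = 13·4 + 3, 4 = 1·3 + 1; back-substituting gives 1 = 85·55 − 41·114, so 55⁻¹ ≡ 85 (mod 114).
Since h is injective, we find h⁻¹(104): we need 55x ≡ 104 − 99 ≡ 5 (mod 114). Using 55⁻¹ = 85: x ≡ 85·5 = 425 = 3·114 + 83, so x = 83.
Check: h(83) = 55·83 + 99 = 4664 = 40·114 + 104 ≡ 104 (mod 114).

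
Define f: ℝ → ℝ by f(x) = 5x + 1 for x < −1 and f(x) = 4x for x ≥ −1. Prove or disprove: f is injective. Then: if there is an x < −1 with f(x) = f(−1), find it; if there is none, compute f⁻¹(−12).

Both pieces are strictly increasing (slopes 5 and 4), so each is injective on its own interval.
The left piece maps (−∞, −1) onto (−∞, −4); the right piece maps [−1, ∞) onto [−4, ∞).
These images are disjoint, so no value is attained by both pieces. Therefore f is injective.
Because the two images are disjoint, no x < −1 has f(x) = f(−1), so we compute f⁻¹(−12): −12 lies in (−∞, −4), so solve 5x + 1 = −12: x = (−12 − 1)/5 = −13/5.

-13/5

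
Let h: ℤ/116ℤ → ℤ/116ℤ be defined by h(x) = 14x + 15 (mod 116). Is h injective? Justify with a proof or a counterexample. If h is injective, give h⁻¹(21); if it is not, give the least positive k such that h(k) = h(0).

58

Recall that injectivity means: for all x_1, x_2 in the domain, h(x_1) = h(x_2) implies x_1 = x_2.
We have gcd(14, 116) = 2 > 1. Taking x_1 = 0 and x_2 = 58: h(0) = 15 and h(58) = 14·58 + 15 = 827 ≡ 15 (mod 116).
So h(0) = h(58) while 0 ≠ 58, hence h is not injective.
Since h is not injective, we find the least positive k with h(k) = h(0): this means 14k ≡ 0 (mod 116), i.e. 116 ∣ 14k. Since gcd(14, 116) = 2, dividing through by 2 this holds exactly when 58 ∣ 7k, and as gcd(7, 58) = 1, exactly when 58 ∣ k.
The smallest positive such k is 58.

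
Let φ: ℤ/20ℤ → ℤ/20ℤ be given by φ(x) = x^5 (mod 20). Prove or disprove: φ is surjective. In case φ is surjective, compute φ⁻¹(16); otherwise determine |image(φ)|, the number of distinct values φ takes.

15

φ(0) = 0^5 = 0.
φ(10): Repeated squaring mod 20: 10^1 ≡ 10, 10^2 ≡ 10² = 100 ≡ 0, 10^4 ≡ 0² = 0. Since 5 = 4 + 1, 10^5 ≡ 0·10: 0·10 = 0. So 10^5 ≡ 0 (mod 20).
So φ(0) = φ(10) = 0 while 0 ≠ 10, therefore φ is not injective.
A non-injective map from the 20-element set ℤ/20ℤ to itself takes at most 19 distinct values, so it cannot be surjective. Therefore φ is not surjective.
Since φ is not surjective, we determine |image(φ)|. Computing x^5 mod 20 for each x (by repeated squaring, reducing mod 20 at every step), the values φ(0), φ(1), …, φ(19) are: 0, 1, 12, 3, 4, 5, 16, 7, 8, 9, 0, 11, 12, 13, 4, 15, 16, 17, 8, 19.
The distinct values are {0, 1, 3, 4, 5, 7, 8, 9, 11, 12, 13, 15, 16, 17, 19}; there are 15 of them.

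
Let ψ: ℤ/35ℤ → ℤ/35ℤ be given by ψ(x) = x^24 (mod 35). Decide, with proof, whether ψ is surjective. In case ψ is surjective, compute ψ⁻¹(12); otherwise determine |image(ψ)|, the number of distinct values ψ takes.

4

ψ(1) = 1^24 = 1.
ψ(2): Repeated squaring mod 35: 2^1 ≡ 2, 2^2 ≡ 2² = 4, 2^4 ≡ 4² = 16, 2^8 ≡ 16² = 256 ≡ 11, 2^16 ≡ 11² = 121 ≡ 16. Since 24 = 16 + 8, 2^24 ≡ 16·11: 16·11 = 176 ≡ 1. So 2^24 ≡ 1 (mod 35).
So ψ(1) = ψ(2) = 1 while 1 ≠ 2, so ψ is not injective.
A non-injective map from the 35-element set ℤ/35ℤ to itself takes at most 34 distinct values, so it cannot be surjective. So ψ is not surjective.
Since ψ is not surjective, we determine |image(ψ)|. Computing x^24 mod 35 for each x (by repeated squaring, reducing mod 35 at every step), the values ψ(0), ψ(1), …, ψ(34) are: 0, 1, 1, 1, 1, 15, 1, 21, 1, 1, 15, 1, 1, 1, 21, 15, 1, 1, 1, 1, 15, 21, 1, 1, 1, 15, 1, 1, 21, 1, 15, 1, 1, 1, 1.
The distinct values are {0, 1, 15, 21}; there are 4 of them.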